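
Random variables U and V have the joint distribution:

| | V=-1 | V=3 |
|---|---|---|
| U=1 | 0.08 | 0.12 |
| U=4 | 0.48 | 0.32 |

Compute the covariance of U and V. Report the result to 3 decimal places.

-0.384

E[U] = 3.4,  E[V] = 0.76
E[UV] = 2.2
Cov(U,V) = E[UV] − E[U]E[V] = 2.2 − (3.4)(0.76) = -0.384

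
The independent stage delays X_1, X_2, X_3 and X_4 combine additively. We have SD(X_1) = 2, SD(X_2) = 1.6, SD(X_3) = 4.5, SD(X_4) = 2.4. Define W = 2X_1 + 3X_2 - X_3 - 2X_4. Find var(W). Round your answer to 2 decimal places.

var(X_1) = 4, var(X_2) = 2.56, var(X_3) = 20.25, var(X_4) = 5.76
By independence, var(W) = (2)²var(X_1) + (3)²var(X_2) + (-1)²var(X_3) + (-2)²var(X_4)
= (2)²·4 + (3)²·2.56 + (-1)²·20.25 + (-2)²·5.76 = 82.33

82.33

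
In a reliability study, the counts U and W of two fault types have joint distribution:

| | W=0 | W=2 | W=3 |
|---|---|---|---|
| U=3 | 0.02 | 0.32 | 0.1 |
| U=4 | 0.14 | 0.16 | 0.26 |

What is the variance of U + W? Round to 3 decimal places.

1.160

E[U] = 3.56,  E[W] = 2.04,  E[UW] = 7.22
var(U) = 12.92 − (3.56)² = 0.2464;  var(W) = 5.16 − (2.04)² = 0.9984
Cov(U,W) = 7.22 − (3.56)(2.04) = -0.0424
var(U + W) = (1)²·0.2464 + (1)²·0.9984 + 2·(1)·(1)·-0.0424 = 1.16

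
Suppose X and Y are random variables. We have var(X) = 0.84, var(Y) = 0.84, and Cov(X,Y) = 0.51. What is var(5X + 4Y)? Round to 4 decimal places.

var(5X + 4Y) = (5)²·var(X) + (4)²·var(Y) + 2·(5)·(4)·Cov(X,Y)
= 25·0.84 + 16·0.84 + 40·0.51 = 54.84

54.8400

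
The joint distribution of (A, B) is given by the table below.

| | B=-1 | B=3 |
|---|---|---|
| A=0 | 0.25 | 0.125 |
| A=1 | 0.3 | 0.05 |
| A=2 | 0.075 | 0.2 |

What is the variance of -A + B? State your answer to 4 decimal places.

E[A] = 0.9,  E[B] = 0.5,  E[AB] = 0.9
Var(A) = 1.45 − (0.9)² = 0.64;  Var(B) = 4 − (0.5)² = 3.75
Cov(A,B) = 0.9 − (0.9)(0.5) = 0.45
Var(-A + B) = (-1)²·0.64 + (1)²·3.75 + 2·(-1)·(1)·0.45 = 3.49

3.4900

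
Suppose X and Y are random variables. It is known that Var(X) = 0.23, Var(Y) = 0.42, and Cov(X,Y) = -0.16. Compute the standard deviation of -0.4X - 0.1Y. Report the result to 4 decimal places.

0.1679

Var(-0.4X - 0.1Y) = (-0.4)²·Var(X) + (-0.1)²·Var(Y) + 2·(-0.4)·(-0.1)·Cov(X,Y)
= 0.16·0.23 + 0.01·0.42 + 0.08·-0.16 = 0.0282
sd(-0.4X - 0.1Y) = √0.0282 ≈ 0.1679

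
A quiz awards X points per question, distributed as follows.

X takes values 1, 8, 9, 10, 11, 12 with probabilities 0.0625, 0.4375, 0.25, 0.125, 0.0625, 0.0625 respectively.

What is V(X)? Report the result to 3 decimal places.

5.125

E[X] = (1)(0.0625) + (8)(0.4375) + (9)(0.25) + (10)(0.125) + (11)(0.0625) + (12)(0.0625) = 8.5
E[X²] = (1)²(0.0625) + (8)²(0.4375) + (9)²(0.25) + (10)²(0.125) + (11)²(0.0625) + (12)²(0.0625) = 77.375
V(X) = E[X²] − (E[X])² = 77.375 − (8.5)² = 5.125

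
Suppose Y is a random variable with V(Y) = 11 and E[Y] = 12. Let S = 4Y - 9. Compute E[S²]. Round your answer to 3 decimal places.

1697.000

E[4Y - 9] = 4·12 − 9 = 39
V(4Y - 9) = (4)²·11 = 176
E[S²] = V(S) + (E[S])² = 176 + (39)² = 1697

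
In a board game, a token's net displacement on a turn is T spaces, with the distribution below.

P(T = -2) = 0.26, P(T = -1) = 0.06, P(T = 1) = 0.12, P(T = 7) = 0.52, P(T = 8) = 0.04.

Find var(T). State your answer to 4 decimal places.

E[T] = (-2)(0.26) + (-1)(0.06) + (1)(0.12) + (7)(0.52) + (8)(0.04) = 3.5
E[T²] = (-2)²(0.26) + (-1)²(0.06) + (1)²(0.12) + (7)²(0.52) + (8)²(0.04) = 29.26
var(T) = E[T²] − (E[T])² = 29.26 − (3.5)² = 17.01

17.0100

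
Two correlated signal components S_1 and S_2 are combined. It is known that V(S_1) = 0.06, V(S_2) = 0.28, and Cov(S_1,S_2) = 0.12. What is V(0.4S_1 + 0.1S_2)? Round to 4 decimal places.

V(0.4S_1 + 0.1S_2) = (0.4)²·V(S_1) + (0.1)²·V(S_2) + 2·(0.4)·(0.1)·Cov(S_1,S_2)
= 0.16·0.06 + 0.01·0.28 + 0.08·0.12 = 0.022

0.0220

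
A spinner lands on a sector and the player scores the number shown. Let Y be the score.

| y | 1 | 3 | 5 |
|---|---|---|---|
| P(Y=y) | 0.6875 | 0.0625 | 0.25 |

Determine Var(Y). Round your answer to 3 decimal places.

E[Y] = (1)(0.6875) + (3)(0.0625) + (5)(0.25) = 2.125
E[Y²] = (1)²(0.6875) + (3)²(0.0625) + (5)²(0.25) = 7.5
Var(Y) = E[Y²] − (E[Y])² = 7.5 − (2.125)² = 2.984375

2.984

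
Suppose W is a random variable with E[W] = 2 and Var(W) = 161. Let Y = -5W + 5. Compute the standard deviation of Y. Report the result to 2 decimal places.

Var(-5W + 5) = (-5)²·161 = 4025
sd(Y) = √4025 ≈ 63.44

63.44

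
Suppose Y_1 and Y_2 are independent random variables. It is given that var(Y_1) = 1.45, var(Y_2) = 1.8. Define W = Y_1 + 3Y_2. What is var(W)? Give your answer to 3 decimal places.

17.650

By independence, var(W) = (1)²var(Y_1) + (3)²var(Y_2)
= (1)²·1.45 + (3)²·1.8 = 17.65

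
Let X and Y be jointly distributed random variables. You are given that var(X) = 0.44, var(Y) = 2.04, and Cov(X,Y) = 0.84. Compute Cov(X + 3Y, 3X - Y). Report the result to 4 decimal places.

1.9200

Cov(X + 3Y, 3X - Y) = (1)(3)var(X) + (3)(-1)var(Y) + [(1)(-1) + (3)(3)]Cov(X,Y)
= 3·0.44 + -3·2.04 + 8·0.84 = 1.92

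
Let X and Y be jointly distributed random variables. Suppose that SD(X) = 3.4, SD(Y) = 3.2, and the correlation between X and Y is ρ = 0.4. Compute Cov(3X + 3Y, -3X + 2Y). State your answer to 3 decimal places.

-55.656

V(X) = (3.4)² = 11.56;  V(Y) = (3.2)² = 10.24
Cov(X,Y) = ρ·SD(X)·SD(Y) = 0.4·3.4·3.2 = 4.352
Cov(3X + 3Y, -3X + 2Y) = (3)(-3)V(X) + (3)(2)V(Y) + [(3)(2) + (3)(-3)]Cov(X,Y)
= -9·11.56 + 6·10.24 + -3·4.352 = -55.656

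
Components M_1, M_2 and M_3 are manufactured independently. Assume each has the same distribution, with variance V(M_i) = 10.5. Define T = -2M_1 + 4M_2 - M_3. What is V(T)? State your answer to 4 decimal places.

220.5000

By independence, V(T) = (-2)²V(M_1) + (4)²V(M_2) + (-1)²V(M_3)
= (-2)²·10.5 + (4)²·10.5 + (-1)²·10.5 = 220.5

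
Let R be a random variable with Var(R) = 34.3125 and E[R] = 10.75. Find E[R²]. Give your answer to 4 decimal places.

149.8750

E[R²] = Var(R) + (E[R])² = 34.3125 + (10.75)² = 149.875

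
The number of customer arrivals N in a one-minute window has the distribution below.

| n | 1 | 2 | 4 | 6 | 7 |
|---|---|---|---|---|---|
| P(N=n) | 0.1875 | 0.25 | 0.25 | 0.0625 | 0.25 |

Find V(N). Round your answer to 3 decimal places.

E[N] = (1)(0.1875) + (2)(0.25) + (4)(0.25) + (6)(0.0625) + (7)(0.25) = 3.8125
E[N²] = (1)²(0.1875) + (2)²(0.25) + (4)²(0.25) + (6)²(0.0625) + (7)²(0.25) = 19.6875
V(N) = E[N²] − (E[N])² = 19.6875 − (3.8125)² = 5.15234375

5.152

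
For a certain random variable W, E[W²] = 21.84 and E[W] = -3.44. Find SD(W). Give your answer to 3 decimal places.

Var(W) = 21.84 − (-3.44)² = 10.0064
SD(W) = √10.0064 ≈ 3.163

3.163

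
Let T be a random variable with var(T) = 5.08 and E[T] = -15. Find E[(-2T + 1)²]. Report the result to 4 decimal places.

E[-2T + 1] = -2·-15 + 1 = 31
var(-2T + 1) = (-2)²·5.08 = 20.32
E[(-2T + 1)²] = var((-2T + 1)) + (E[(-2T + 1)])² = 20.32 + (31)² = 981.32

981.3200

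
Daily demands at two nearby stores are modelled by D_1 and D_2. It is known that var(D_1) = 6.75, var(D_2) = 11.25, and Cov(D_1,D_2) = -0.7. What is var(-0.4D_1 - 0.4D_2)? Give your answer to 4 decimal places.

2.6560

var(-0.4D_1 - 0.4D_2) = (-0.4)²·var(D_1) + (-0.4)²·var(D_2) + 2·(-0.4)·(-0.4)·Cov(D_1,D_2)
= 0.16·6.75 + 0.16·11.25 + 0.32·-0.7 = 2.656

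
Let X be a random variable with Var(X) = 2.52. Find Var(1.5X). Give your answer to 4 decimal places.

5.6700

Var(1.5X) = (1.5)²·Var(X) = 2.25·2.52 = 5.67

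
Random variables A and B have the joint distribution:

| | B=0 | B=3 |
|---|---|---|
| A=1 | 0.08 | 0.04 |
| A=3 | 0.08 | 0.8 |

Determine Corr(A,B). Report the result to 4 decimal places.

0.5104

E[A] = 2.76,  E[B] = 2.52
E[AB] = 7.32
Cov(A,B) = E[AB] − E[A]E[B] = 7.32 − (2.76)(2.52) = 0.3648
Var(A) = 0.4224,  Var(B) = 1.2096
ρ = 0.3648 / √(0.4224·1.2096) ≈ 0.5104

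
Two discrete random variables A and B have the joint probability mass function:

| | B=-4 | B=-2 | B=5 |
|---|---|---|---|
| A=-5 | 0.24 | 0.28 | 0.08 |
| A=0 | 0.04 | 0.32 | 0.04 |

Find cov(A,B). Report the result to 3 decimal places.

0.440

E[A] = -3,  E[B] = -1.72
E[AB] = 5.6
cov(A,B) = E[AB] − E[A]E[B] = 5.6 − (-3)(-1.72) = 0.44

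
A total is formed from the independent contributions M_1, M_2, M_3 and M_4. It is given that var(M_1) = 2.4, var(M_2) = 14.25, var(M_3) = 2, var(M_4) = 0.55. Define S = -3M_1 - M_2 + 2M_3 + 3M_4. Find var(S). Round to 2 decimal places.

48.80

By independence, var(S) = (-3)²var(M_1) + (-1)²var(M_2) + (2)²var(M_3) + (3)²var(M_4)
= (-3)²·2.4 + (-1)²·14.25 + (2)²·2 + (3)²·0.55 = 48.8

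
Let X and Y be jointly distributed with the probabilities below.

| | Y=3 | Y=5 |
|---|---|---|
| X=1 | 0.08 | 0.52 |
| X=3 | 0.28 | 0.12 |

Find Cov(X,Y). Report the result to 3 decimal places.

-0.544

E[X] = 1.8,  E[Y] = 4.28
E[XY] = 7.16
Cov(X,Y) = E[XY] − E[X]E[Y] = 7.16 − (1.8)(4.28) = -0.544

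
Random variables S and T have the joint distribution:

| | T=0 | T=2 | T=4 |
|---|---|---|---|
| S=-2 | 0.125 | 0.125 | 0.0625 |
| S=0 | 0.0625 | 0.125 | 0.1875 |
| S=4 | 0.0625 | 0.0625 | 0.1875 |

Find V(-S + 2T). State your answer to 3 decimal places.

12.234

E[S] = 0.625,  E[T] = 2.375,  E[ST] = 2.5
V(S) = 6.25 − (0.625)² = 5.859375;  V(T) = 8.25 − (2.375)² = 2.609375
cov(S,T) = 2.5 − (0.625)(2.375) = 1.015625
V(-S + 2T) = (-1)²·5.859375 + (2)²·2.609375 + 2·(-1)·(2)·1.015625 = 12.234375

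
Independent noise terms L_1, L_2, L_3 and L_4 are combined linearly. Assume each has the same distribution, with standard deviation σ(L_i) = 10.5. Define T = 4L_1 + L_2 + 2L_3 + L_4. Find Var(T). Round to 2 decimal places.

Var(L_i) = (10.5)² = 110.25
By independence, Var(T) = (4)²Var(L_1) + (1)²Var(L_2) + (2)²Var(L_3) + (1)²Var(L_4)
= (4)²·110.25 + (1)²·110.25 + (2)²·110.25 + (1)²·110.25 = 2425.5

2425.50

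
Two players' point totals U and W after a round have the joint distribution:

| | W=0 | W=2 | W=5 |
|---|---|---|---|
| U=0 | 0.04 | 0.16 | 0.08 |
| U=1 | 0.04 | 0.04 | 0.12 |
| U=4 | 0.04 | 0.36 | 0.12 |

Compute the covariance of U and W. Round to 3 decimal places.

-0.242

E[U] = 2.28,  E[W] = 2.72
E[UW] = 5.96
Cov(U,W) = E[UW] − E[U]E[W] = 5.96 − (2.28)(2.72) = -0.2416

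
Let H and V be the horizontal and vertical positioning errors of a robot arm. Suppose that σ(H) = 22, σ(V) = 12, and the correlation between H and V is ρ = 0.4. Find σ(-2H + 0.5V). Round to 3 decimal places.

var(H) = (22)² = 484;  var(V) = (12)² = 144
Cov(H,V) = ρ·σ(H)·σ(V) = 0.4·22·12 = 105.6
var(-2H + 0.5V) = (-2)²·var(H) + (0.5)²·var(V) + 2·(-2)·(0.5)·Cov(H,V)
= 4·484 + 0.25·144 + -2·105.6 = 1760.8
σ(-2H + 0.5V) = √1760.8 ≈ 41.962

41.962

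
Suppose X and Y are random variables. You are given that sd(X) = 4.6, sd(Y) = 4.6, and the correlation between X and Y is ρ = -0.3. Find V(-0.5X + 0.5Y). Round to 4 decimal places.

V(X) = (4.6)² = 21.16;  V(Y) = (4.6)² = 21.16
Cov(X,Y) = ρ·sd(X)·sd(Y) = -0.3·4.6·4.6 = -6.348
V(-0.5X + 0.5Y) = (-0.5)²·V(X) + (0.5)²·V(Y) + 2·(-0.5)·(0.5)·Cov(X,Y)
= 0.25·21.16 + 0.25·21.16 + -0.5·-6.348 = 13.754

13.7540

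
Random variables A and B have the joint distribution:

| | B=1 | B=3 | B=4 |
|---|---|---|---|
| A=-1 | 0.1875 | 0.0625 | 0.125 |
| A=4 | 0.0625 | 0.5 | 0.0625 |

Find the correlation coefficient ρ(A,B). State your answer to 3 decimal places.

E[A] = 2.125,  E[B] = 2.6875
E[AB] = 6.375
Cov(A,B) = E[AB] − E[A]E[B] = 6.375 − (2.125)(2.6875) = 0.6640625
Var(A) = 5.859375,  Var(B) = 1.08984375
ρ = 0.6640625 / √(5.859375·1.08984375) ≈ 0.263

0.263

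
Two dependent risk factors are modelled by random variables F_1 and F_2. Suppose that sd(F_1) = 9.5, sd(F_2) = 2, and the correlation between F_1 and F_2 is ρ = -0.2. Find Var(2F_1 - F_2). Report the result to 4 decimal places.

Var(F_1) = (9.5)² = 90.25;  Var(F_2) = (2)² = 4
Cov(F_1,F_2) = ρ·sd(F_1)·sd(F_2) = -0.2·9.5·2 = -3.8
Var(2F_1 - F_2) = (2)²·Var(F_1) + (-1)²·Var(F_2) + 2·(2)·(-1)·Cov(F_1,F_2)
= 4·90.25 + 1·4 + -4·-3.8 = 380.2

380.2000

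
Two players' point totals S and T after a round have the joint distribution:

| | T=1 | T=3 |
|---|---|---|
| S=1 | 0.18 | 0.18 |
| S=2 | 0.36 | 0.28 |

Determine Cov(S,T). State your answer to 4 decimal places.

E[S] = 1.64,  E[T] = 1.92
E[ST] = 3.12
Cov(S,T) = E[ST] − E[S]E[T] = 3.12 − (1.64)(1.92) = -0.0288

-0.0288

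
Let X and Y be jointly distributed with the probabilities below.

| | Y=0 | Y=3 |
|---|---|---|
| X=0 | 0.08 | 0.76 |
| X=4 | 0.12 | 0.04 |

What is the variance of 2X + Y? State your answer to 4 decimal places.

5.8176

E[X] = 0.64,  E[Y] = 2.4,  E[XY] = 0.48
V(X) = 2.56 − (0.64)² = 2.1504;  V(Y) = 7.2 − (2.4)² = 1.44
Cov(X,Y) = 0.48 − (0.64)(2.4) = -1.056
V(2X + Y) = (2)²·2.1504 + (1)²·1.44 + 2·(2)·(1)·-1.056 = 5.8176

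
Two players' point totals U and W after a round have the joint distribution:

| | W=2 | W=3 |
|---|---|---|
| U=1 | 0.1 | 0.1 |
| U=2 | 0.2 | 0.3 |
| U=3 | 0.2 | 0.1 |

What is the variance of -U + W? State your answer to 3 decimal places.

E[U] = 2.1,  E[W] = 2.5,  E[UW] = 5.2
Var(U) = 4.9 − (2.1)² = 0.49;  Var(W) = 6.5 − (2.5)² = 0.25
cov(U,W) = 5.2 − (2.1)(2.5) = -0.05
Var(-U + W) = (-1)²·0.49 + (1)²·0.25 + 2·(-1)·(1)·-0.05 = 0.84

0.840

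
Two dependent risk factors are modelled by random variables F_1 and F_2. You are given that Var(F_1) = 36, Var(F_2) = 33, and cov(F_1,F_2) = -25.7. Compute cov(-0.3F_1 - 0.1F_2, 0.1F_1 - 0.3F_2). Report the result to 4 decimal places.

-2.1460

cov(-0.3F_1 - 0.1F_2, 0.1F_1 - 0.3F_2) = (-0.3)(0.1)Var(F_1) + (-0.1)(-0.3)Var(F_2) + [(-0.3)(-0.3) + (-0.1)(0.1)]cov(F_1,F_2)
= -0.03·36 + 0.03·33 + 0.08·-25.7 = -2.146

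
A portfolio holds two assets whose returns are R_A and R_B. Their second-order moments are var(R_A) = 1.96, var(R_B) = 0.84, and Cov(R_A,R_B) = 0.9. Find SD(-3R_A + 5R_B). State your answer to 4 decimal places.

3.4117

var(-3R_A + 5R_B) = (-3)²·var(R_A) + (5)²·var(R_B) + 2·(-3)·(5)·Cov(R_A,R_B)
= 9·1.96 + 25·0.84 + -30·0.9 = 11.64
SD(-3R_A + 5R_B) = √11.64 ≈ 3.4117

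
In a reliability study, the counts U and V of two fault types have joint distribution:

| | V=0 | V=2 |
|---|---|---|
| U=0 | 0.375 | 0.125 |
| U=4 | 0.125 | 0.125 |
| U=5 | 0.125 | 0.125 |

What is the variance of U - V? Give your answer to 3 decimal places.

5.000

E[U] = 2.25,  E[V] = 0.75,  E[UV] = 2.25
Var(U) = 10.25 − (2.25)² = 5.1875;  Var(V) = 1.5 − (0.75)² = 0.9375
cov(U,V) = 2.25 − (2.25)(0.75) = 0.5625
Var(U - V) = (1)²·5.1875 + (-1)²·0.9375 + 2·(1)·(-1)·0.5625 = 5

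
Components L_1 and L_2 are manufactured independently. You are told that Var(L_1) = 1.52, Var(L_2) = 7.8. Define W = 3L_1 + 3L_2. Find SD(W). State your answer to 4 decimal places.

9.1586

By independence, Var(W) = (3)²Var(L_1) + (3)²Var(L_2)
= (3)²·1.52 + (3)²·7.8 = 83.88
SD(W) = √83.88 ≈ 9.1586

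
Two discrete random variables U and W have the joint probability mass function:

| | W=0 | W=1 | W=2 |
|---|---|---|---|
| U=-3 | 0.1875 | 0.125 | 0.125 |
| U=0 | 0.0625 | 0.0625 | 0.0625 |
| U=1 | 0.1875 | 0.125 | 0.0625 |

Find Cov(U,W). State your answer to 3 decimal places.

-0.113

E[U] = -0.9375,  E[W] = 0.8125
E[UW] = -0.875
Cov(U,W) = E[UW] − E[U]E[W] = -0.875 − (-0.9375)(0.8125) = -0.11328125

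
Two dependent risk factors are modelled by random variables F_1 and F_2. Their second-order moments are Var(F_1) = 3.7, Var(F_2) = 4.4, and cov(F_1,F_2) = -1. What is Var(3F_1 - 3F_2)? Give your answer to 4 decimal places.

90.9000

Var(3F_1 - 3F_2) = (3)²·Var(F_1) + (-3)²·Var(F_2) + 2·(3)·(-3)·cov(F_1,F_2)
= 9·3.7 + 9·4.4 + -18·-1 = 90.9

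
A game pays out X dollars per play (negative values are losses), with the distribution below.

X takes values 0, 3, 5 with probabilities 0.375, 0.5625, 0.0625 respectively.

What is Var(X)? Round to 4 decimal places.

2.6250

E[X] = (0)(0.375) + (3)(0.5625) + (5)(0.0625) = 2
E[X²] = (0)²(0.375) + (3)²(0.5625) + (5)²(0.0625) = 6.625
Var(X) = E[X²] − (E[X])² = 6.625 − (2)² = 2.625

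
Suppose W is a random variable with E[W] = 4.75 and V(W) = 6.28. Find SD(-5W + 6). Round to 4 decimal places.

12.5300

V(-5W + 6) = (-5)²·6.28 = 157
SD(-5W + 6) = √157 ≈ 12.5300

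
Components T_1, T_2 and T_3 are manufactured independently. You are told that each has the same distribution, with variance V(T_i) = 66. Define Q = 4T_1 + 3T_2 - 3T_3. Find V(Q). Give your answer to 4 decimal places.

By independence, V(Q) = (4)²V(T_1) + (3)²V(T_2) + (-3)²V(T_3)
= (4)²·66 + (3)²·66 + (-3)²·66 = 2244

2244.0000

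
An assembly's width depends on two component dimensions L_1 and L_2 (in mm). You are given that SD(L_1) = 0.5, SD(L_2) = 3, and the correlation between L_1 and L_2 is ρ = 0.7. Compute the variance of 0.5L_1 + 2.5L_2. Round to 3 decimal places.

V(L_1) = (0.5)² = 0.25;  V(L_2) = (3)² = 9
Cov(L_1,L_2) = ρ·SD(L_1)·SD(L_2) = 0.7·0.5·3 = 1.05
V(0.5L_1 + 2.5L_2) = (0.5)²·V(L_1) + (2.5)²·V(L_2) + 2·(0.5)·(2.5)·Cov(L_1,L_2)
= 0.25·0.25 + 6.25·9 + 2.5·1.05 = 58.9375

58.938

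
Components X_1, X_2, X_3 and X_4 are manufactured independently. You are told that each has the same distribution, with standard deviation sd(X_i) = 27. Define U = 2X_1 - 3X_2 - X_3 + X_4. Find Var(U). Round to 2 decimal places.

10935.00

Var(X_i) = (27)² = 729
By independence, Var(U) = (2)²Var(X_1) + (-3)²Var(X_2) + (-1)²Var(X_3) + (1)²Var(X_4)
= (2)²·729 + (-3)²·729 + (-1)²·729 + (1)²·729 = 10935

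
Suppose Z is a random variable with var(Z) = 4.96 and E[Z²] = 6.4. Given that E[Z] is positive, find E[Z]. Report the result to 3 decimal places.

(E[Z])² = E[Z²] − var(Z) = 6.4 − 4.96 = 1.44
E[Z] = √1.44 = 1.2

1.200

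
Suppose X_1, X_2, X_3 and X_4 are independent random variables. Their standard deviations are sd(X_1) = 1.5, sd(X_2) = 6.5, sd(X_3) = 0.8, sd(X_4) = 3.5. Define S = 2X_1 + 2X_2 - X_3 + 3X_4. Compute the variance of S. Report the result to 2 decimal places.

Var(X_1) = 2.25, Var(X_2) = 42.25, Var(X_3) = 0.64, Var(X_4) = 12.25
By independence, Var(S) = (2)²Var(X_1) + (2)²Var(X_2) + (-1)²Var(X_3) + (3)²Var(X_4)
= (2)²·2.25 + (2)²·42.25 + (-1)²·0.64 + (3)²·12.25 = 288.89

288.89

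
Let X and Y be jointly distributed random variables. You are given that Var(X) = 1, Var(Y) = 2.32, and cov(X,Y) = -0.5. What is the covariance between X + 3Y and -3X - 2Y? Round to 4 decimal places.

-11.4200

cov(X + 3Y, -3X - 2Y) = (1)(-3)Var(X) + (3)(-2)Var(Y) + [(1)(-2) + (3)(-3)]cov(X,Y)
= -3·1 + -6·2.32 + -11·-0.5 = -11.42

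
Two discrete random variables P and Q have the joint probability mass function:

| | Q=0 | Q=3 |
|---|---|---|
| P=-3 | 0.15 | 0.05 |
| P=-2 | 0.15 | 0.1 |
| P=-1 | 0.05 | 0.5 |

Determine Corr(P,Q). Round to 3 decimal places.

0.589

E[P] = -1.65,  E[Q] = 1.95
E[PQ] = -2.55
Cov(P,Q) = E[PQ] − E[P]E[Q] = -2.55 − (-1.65)(1.95) = 0.6675
Var(P) = 0.6275,  Var(Q) = 2.0475
ρ = 0.6675 / √(0.6275·2.0475) ≈ 0.589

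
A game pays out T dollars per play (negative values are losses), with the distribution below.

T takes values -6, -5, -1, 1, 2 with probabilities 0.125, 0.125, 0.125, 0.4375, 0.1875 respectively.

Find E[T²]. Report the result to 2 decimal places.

E[T²] = (-6)²(0.125) + (-5)²(0.125) + (-1)²(0.125) + (1)²(0.4375) + (2)²(0.1875) = 8.9375

8.94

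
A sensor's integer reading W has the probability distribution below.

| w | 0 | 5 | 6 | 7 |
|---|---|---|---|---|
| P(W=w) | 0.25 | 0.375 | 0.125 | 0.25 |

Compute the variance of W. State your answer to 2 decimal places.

E[W] = (0)(0.25) + (5)(0.375) + (6)(0.125) + (7)(0.25) = 4.375
E[W²] = (0)²(0.25) + (5)²(0.375) + (6)²(0.125) + (7)²(0.25) = 26.125
V(W) = E[W²] − (E[W])² = 26.125 − (4.375)² = 6.984375

6.98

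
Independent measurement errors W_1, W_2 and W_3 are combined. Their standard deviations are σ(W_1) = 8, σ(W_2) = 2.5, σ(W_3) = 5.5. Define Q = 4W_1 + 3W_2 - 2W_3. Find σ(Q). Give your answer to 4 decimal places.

Var(W_1) = 64, Var(W_2) = 6.25, Var(W_3) = 30.25
By independence, Var(Q) = (4)²Var(W_1) + (3)²Var(W_2) + (-2)²Var(W_3)
= (4)²·64 + (3)²·6.25 + (-2)²·30.25 = 1201.25
σ(Q) = √1201.25 ≈ 34.6591

34.6591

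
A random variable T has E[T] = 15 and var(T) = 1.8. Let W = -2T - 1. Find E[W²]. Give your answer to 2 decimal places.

968.20

E[-2T - 1] = -2·15 − 1 = -31
var(-2T - 1) = (-2)²·1.8 = 7.2
E[W²] = var(W) + (E[W])² = 7.2 + (-31)² = 968.2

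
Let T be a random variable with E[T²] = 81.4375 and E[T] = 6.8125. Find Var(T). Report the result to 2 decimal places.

35.03

Var(T) = 81.4375 − (6.8125)² = 35.02734375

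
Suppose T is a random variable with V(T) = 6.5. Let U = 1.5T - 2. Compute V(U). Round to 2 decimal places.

14.63

V(1.5T - 2) = (1.5)²·V(T) = 2.25·6.5 = 14.625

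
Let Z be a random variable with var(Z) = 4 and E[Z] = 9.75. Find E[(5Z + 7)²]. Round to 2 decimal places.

3208.06

E[5Z + 7] = 5·9.75 + 7 = 55.75
var(5Z + 7) = (5)²·4 = 100
E[(5Z + 7)²] = var((5Z + 7)) + (E[(5Z + 7)])² = 100 + (55.75)² = 3208.0625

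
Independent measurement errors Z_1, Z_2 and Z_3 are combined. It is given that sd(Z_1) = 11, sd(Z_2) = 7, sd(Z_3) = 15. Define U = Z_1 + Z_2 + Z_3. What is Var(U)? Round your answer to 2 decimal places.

395.00

Var(Z_1) = 121, Var(Z_2) = 49, Var(Z_3) = 225
By independence, Var(U) = (1)²Var(Z_1) + (1)²Var(Z_2) + (1)²Var(Z_3)
= (1)²·121 + (1)²·49 + (1)²·225 = 395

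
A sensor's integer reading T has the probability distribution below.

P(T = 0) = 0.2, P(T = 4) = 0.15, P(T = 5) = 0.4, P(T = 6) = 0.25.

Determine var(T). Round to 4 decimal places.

E[T] = (0)(0.2) + (4)(0.15) + (5)(0.4) + (6)(0.25) = 4.1
E[T²] = (0)²(0.2) + (4)²(0.15) + (5)²(0.4) + (6)²(0.25) = 21.4
var(T) = E[T²] − (E[T])² = 21.4 − (4.1)² = 4.59

4.5900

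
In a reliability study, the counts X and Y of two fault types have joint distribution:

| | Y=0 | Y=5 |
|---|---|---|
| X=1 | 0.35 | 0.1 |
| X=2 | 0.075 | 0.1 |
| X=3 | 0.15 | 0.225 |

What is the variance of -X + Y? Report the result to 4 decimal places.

5.3600

E[X] = 1.925,  E[Y] = 2.125,  E[XY] = 4.875
var(X) = 4.525 − (1.925)² = 0.819375;  var(Y) = 10.625 − (2.125)² = 6.109375
cov(X,Y) = 4.875 − (1.925)(2.125) = 0.784375
var(-X + Y) = (-1)²·0.819375 + (1)²·6.109375 + 2·(-1)·(1)·0.784375 = 5.36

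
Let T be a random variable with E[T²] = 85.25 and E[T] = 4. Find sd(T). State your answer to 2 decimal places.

Var(T) = 85.25 − (4)² = 69.25
sd(T) = √69.25 ≈ 8.32

8.32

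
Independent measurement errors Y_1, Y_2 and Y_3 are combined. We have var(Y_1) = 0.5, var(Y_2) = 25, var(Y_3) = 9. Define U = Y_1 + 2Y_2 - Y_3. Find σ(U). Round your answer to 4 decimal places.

10.4642

By independence, var(U) = (1)²var(Y_1) + (2)²var(Y_2) + (-1)²var(Y_3)
= (1)²·0.5 + (2)²·25 + (-1)²·9 = 109.5
σ(U) = √109.5 ≈ 10.4642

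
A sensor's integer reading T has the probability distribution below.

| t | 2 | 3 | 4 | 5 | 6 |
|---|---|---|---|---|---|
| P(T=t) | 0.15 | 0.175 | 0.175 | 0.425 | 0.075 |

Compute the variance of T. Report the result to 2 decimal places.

E[T] = (2)(0.15) + (3)(0.175) + (4)(0.175) + (5)(0.425) + (6)(0.075) = 4.1
E[T²] = (2)²(0.15) + (3)²(0.175) + (4)²(0.175) + (5)²(0.425) + (6)²(0.075) = 18.3
V(T) = E[T²] − (E[T])² = 18.3 − (4.1)² = 1.49

1.49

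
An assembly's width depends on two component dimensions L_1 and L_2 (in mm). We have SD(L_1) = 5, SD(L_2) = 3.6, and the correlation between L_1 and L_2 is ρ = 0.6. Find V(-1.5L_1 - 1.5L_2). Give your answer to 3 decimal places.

134.010

V(L_1) = (5)² = 25;  V(L_2) = (3.6)² = 12.96
cov(L_1,L_2) = ρ·SD(L_1)·SD(L_2) = 0.6·5·3.6 = 10.8
V(-1.5L_1 - 1.5L_2) = (-1.5)²·V(L_1) + (-1.5)²·V(L_2) + 2·(-1.5)·(-1.5)·cov(L_1,L_2)
= 2.25·25 + 2.25·12.96 + 4.5·10.8 = 134.01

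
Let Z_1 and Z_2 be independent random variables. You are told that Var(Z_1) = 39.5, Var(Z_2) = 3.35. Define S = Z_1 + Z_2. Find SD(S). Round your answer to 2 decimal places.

6.55

By independence, Var(S) = (1)²Var(Z_1) + (1)²Var(Z_2)
= (1)²·39.5 + (1)²·3.35 = 42.85
SD(S) = √42.85 ≈ 6.55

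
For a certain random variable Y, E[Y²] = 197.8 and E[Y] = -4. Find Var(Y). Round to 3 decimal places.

181.800

Var(Y) = 197.8 − (-4)² = 181.8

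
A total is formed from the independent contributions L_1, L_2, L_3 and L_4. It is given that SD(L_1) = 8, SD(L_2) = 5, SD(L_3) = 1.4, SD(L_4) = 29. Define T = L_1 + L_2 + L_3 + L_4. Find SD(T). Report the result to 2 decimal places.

Var(L_1) = 64, Var(L_2) = 25, Var(L_3) = 1.96, Var(L_4) = 841
By independence, Var(T) = (1)²Var(L_1) + (1)²Var(L_2) + (1)²Var(L_3) + (1)²Var(L_4)
= (1)²·64 + (1)²·25 + (1)²·1.96 + (1)²·841 = 931.96
SD(T) = √931.96 ≈ 30.53

30.53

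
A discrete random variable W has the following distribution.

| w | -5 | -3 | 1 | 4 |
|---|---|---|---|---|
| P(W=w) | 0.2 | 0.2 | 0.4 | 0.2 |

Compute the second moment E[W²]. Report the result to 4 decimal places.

E[W²] = (-5)²(0.2) + (-3)²(0.2) + (1)²(0.4) + (4)²(0.2) = 10.4

10.4000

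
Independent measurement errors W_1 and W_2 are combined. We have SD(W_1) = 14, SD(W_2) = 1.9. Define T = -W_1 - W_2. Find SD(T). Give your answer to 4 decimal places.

var(W_1) = 196, var(W_2) = 3.61
By independence, var(T) = (-1)²var(W_1) + (-1)²var(W_2)
= (-1)²·196 + (-1)²·3.61 = 199.61
SD(T) = √199.61 ≈ 14.1283

14.1283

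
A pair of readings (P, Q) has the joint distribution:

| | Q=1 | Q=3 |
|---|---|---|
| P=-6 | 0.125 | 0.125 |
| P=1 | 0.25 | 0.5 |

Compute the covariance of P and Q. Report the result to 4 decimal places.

0.4375

E[P] = -0.75,  E[Q] = 2.25
E[PQ] = -1.25
cov(P,Q) = E[PQ] − E[P]E[Q] = -1.25 − (-0.75)(2.25) = 0.4375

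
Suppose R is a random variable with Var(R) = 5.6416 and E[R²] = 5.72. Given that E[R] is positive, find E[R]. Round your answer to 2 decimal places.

0.28

(E[R])² = E[R²] − Var(R) = 5.72 − 5.6416 = 0.0784
E[R] = √0.0784 = 0.28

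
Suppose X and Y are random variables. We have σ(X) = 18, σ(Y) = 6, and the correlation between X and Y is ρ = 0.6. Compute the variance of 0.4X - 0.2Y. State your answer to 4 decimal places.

42.9120

var(X) = (18)² = 324;  var(Y) = (6)² = 36
Cov(X,Y) = ρ·σ(X)·σ(Y) = 0.6·18·6 = 64.8
var(0.4X - 0.2Y) = (0.4)²·var(X) + (-0.2)²·var(Y) + 2·(0.4)·(-0.2)·Cov(X,Y)
= 0.16·324 + 0.04·36 + -0.16·64.8 = 42.912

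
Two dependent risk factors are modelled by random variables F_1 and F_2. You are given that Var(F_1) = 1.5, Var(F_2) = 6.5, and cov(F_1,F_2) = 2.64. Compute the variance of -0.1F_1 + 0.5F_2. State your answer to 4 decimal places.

1.3760

Var(-0.1F_1 + 0.5F_2) = (-0.1)²·Var(F_1) + (0.5)²·Var(F_2) + 2·(-0.1)·(0.5)·cov(F_1,F_2)
= 0.01·1.5 + 0.25·6.5 + -0.1·2.64 = 1.376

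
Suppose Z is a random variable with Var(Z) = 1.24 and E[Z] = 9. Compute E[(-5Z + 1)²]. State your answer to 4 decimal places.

1967.0000

E[-5Z + 1] = -5·9 + 1 = -44
Var(-5Z + 1) = (-5)²·1.24 = 31
E[(-5Z + 1)²] = Var((-5Z + 1)) + (E[(-5Z + 1)])² = 31 + (-44)² = 1967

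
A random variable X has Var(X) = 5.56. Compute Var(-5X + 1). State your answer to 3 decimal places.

139.000

Var(-5X + 1) = (-5)²·Var(X) = 25·5.56 = 139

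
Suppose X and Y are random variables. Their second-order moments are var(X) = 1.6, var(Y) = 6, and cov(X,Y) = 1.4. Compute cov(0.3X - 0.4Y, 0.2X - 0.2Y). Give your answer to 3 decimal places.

0.380

cov(0.3X - 0.4Y, 0.2X - 0.2Y) = (0.3)(0.2)var(X) + (-0.4)(-0.2)var(Y) + [(0.3)(-0.2) + (-0.4)(0.2)]cov(X,Y)
= 0.06·1.6 + 0.08·6 + -0.14·1.4 = 0.38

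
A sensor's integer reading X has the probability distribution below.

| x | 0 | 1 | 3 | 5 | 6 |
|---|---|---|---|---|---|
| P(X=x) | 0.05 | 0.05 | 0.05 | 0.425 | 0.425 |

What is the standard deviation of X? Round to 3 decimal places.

E[X] = (0)(0.05) + (1)(0.05) + (3)(0.05) + (5)(0.425) + (6)(0.425) = 4.875
E[X²] = (0)²(0.05) + (1)²(0.05) + (3)²(0.05) + (5)²(0.425) + (6)²(0.425) = 26.425
V(X) = E[X²] − (E[X])² = 26.425 − (4.875)² = 2.659375
SD(X) = √2.659375 ≈ 1.631

1.631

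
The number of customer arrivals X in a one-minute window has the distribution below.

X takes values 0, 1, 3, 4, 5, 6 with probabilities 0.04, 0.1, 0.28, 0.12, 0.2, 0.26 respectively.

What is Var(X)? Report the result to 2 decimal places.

3.06

E[X] = (0)(0.04) + (1)(0.1) + (3)(0.28) + (4)(0.12) + (5)(0.2) + (6)(0.26) = 3.98
E[X²] = (0)²(0.04) + (1)²(0.1) + (3)²(0.28) + (4)²(0.12) + (5)²(0.2) + (6)²(0.26) = 18.9
Var(X) = E[X²] − (E[X])² = 18.9 − (3.98)² = 3.0596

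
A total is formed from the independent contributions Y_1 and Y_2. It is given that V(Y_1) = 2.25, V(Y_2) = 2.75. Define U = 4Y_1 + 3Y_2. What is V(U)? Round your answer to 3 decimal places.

60.750

By independence, V(U) = (4)²V(Y_1) + (3)²V(Y_2)
= (4)²·2.25 + (3)²·2.75 = 60.75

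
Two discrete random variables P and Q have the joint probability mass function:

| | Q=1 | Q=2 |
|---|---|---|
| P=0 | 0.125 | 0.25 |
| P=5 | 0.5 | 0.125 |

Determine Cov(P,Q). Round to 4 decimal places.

-0.5469

E[P] = 3.125,  E[Q] = 1.375
E[PQ] = 3.75
Cov(P,Q) = E[PQ] − E[P]E[Q] = 3.75 − (3.125)(1.375) = -0.546875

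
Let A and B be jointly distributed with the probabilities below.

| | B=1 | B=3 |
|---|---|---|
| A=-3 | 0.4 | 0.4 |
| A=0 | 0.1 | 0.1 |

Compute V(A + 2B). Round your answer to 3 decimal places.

5.440

E[A] = -2.4,  E[B] = 2,  E[AB] = -4.8
V(A) = 7.2 − (-2.4)² = 1.44;  V(B) = 5 − (2)² = 1
cov(A,B) = -4.8 − (-2.4)(2) = 0
V(A + 2B) = (1)²·1.44 + (2)²·1 + 2·(1)·(2)·0 = 5.44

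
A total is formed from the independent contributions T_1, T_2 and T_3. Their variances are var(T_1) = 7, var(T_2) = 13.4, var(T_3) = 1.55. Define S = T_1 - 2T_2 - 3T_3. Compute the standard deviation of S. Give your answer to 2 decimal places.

8.63

By independence, var(S) = (1)²var(T_1) + (-2)²var(T_2) + (-3)²var(T_3)
= (1)²·7 + (-2)²·13.4 + (-3)²·1.55 = 74.55
σ(S) = √74.55 ≈ 8.63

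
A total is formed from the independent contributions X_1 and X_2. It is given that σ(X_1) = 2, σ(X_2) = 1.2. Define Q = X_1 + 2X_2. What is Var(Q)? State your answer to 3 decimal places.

Var(X_1) = 4, Var(X_2) = 1.44
By independence, Var(Q) = (1)²Var(X_1) + (2)²Var(X_2)
= (1)²·4 + (2)²·1.44 = 9.76

9.760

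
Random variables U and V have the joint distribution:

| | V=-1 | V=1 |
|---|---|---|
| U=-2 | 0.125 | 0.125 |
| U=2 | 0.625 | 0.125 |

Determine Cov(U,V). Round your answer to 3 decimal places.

E[U] = 1,  E[V] = -0.5
E[UV] = -1
Cov(U,V) = E[UV] − E[U]E[V] = -1 − (1)(-0.5) = -0.5

-0.500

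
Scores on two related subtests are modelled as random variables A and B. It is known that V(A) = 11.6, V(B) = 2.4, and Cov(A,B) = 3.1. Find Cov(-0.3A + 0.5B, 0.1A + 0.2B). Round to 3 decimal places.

-0.139

Cov(-0.3A + 0.5B, 0.1A + 0.2B) = (-0.3)(0.1)V(A) + (0.5)(0.2)V(B) + [(-0.3)(0.2) + (0.5)(0.1)]Cov(A,B)
= -0.03·11.6 + 0.1·2.4 + -0.01·3.1 = -0.139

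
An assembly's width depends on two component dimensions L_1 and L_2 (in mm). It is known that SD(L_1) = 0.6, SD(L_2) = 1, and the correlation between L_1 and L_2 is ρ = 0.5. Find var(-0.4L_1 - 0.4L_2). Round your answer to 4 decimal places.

var(L_1) = (0.6)² = 0.36;  var(L_2) = (1)² = 1
cov(L_1,L_2) = ρ·SD(L_1)·SD(L_2) = 0.5·0.6·1 = 0.3
var(-0.4L_1 - 0.4L_2) = (-0.4)²·var(L_1) + (-0.4)²·var(L_2) + 2·(-0.4)·(-0.4)·cov(L_1,L_2)
= 0.16·0.36 + 0.16·1 + 0.32·0.3 = 0.3136

0.3136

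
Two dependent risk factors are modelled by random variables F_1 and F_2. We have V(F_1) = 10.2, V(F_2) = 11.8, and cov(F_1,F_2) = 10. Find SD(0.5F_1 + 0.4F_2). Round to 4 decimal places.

V(0.5F_1 + 0.4F_2) = (0.5)²·V(F_1) + (0.4)²·V(F_2) + 2·(0.5)·(0.4)·cov(F_1,F_2)
= 0.25·10.2 + 0.16·11.8 + 0.4·10 = 8.438
SD(0.5F_1 + 0.4F_2) = √8.438 ≈ 2.9048

2.9048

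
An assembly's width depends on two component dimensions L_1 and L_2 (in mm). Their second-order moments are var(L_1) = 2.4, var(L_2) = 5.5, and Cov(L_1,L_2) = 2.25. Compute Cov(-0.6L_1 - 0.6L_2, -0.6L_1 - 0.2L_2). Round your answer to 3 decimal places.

Cov(-0.6L_1 - 0.6L_2, -0.6L_1 - 0.2L_2) = (-0.6)(-0.6)var(L_1) + (-0.6)(-0.2)var(L_2) + [(-0.6)(-0.2) + (-0.6)(-0.6)]Cov(L_1,L_2)
= 0.36·2.4 + 0.12·5.5 + 0.48·2.25 = 2.604

2.604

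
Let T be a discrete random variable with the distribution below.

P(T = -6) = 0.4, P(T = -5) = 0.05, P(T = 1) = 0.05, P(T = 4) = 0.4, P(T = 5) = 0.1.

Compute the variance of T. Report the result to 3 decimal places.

24.350

E[T] = (-6)(0.4) + (-5)(0.05) + (1)(0.05) + (4)(0.4) + (5)(0.1) = -0.5
E[T²] = (-6)²(0.4) + (-5)²(0.05) + (1)²(0.05) + (4)²(0.4) + (5)²(0.1) = 24.6
Var(T) = E[T²] − (E[T])² = 24.6 − (-0.5)² = 24.35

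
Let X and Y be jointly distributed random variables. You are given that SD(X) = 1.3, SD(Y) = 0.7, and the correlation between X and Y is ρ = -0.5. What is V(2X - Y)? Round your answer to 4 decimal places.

9.0700

V(X) = (1.3)² = 1.69;  V(Y) = (0.7)² = 0.49
cov(X,Y) = ρ·SD(X)·SD(Y) = -0.5·1.3·0.7 = -0.455
V(2X - Y) = (2)²·V(X) + (-1)²·V(Y) + 2·(2)·(-1)·cov(X,Y)
= 4·1.69 + 1·0.49 + -4·-0.455 = 9.07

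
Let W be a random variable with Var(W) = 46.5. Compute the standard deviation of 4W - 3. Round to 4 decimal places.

27.2764

Var(4W - 3) = (4)²·46.5 = 744
SD(4W - 3) = √744 ≈ 27.2764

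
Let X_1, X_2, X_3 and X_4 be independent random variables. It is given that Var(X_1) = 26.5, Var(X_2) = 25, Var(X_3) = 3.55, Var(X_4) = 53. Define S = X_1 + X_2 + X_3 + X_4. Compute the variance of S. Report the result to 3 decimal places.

By independence, Var(S) = (1)²Var(X_1) + (1)²Var(X_2) + (1)²Var(X_3) + (1)²Var(X_4)
= (1)²·26.5 + (1)²·25 + (1)²·3.55 + (1)²·53 = 108.05

108.050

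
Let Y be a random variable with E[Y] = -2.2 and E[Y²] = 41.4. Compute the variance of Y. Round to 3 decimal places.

V(Y) = 41.4 − (-2.2)² = 36.56

36.560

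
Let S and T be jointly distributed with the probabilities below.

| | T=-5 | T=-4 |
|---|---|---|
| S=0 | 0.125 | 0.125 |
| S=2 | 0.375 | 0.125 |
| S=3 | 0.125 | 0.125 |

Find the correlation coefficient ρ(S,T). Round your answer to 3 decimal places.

-0.059

E[S] = 1.75,  E[T] = -4.625
E[ST] = -8.125
Cov(S,T) = E[ST] − E[S]E[T] = -8.125 − (1.75)(-4.625) = -0.03125
Var(S) = 1.1875,  Var(T) = 0.234375
ρ = -0.03125 / √(1.1875·0.234375) ≈ -0.059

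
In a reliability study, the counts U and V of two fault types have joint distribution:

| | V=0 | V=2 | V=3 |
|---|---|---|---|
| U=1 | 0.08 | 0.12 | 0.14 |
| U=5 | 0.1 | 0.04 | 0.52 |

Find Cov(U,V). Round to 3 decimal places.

E[U] = 3.64,  E[V] = 2.3
E[UV] = 8.86
Cov(U,V) = E[UV] − E[U]E[V] = 8.86 − (3.64)(2.3) = 0.488

0.488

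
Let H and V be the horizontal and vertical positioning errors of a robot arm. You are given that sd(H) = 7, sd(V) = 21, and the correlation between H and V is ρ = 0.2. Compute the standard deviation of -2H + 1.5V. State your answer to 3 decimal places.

Var(H) = (7)² = 49;  Var(V) = (21)² = 441
Cov(H,V) = ρ·sd(H)·sd(V) = 0.2·7·21 = 29.4
Var(-2H + 1.5V) = (-2)²·Var(H) + (1.5)²·Var(V) + 2·(-2)·(1.5)·Cov(H,V)
= 4·49 + 2.25·441 + -6·29.4 = 1011.85
sd(-2H + 1.5V) = √1011.85 ≈ 31.810

31.810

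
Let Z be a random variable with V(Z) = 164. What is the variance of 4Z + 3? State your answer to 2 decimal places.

2624.00

V(4Z + 3) = (4)²·V(Z) = 16·164 = 2624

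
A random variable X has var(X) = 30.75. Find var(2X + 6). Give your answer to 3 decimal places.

var(2X + 6) = (2)²·var(X) = 4·30.75 = 123

123.000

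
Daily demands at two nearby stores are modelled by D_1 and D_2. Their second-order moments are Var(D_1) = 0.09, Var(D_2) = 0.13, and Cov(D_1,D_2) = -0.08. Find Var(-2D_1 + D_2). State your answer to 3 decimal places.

Var(-2D_1 + D_2) = (-2)²·Var(D_1) + (1)²·Var(D_2) + 2·(-2)·(1)·Cov(D_1,D_2)
= 4·0.09 + 1·0.13 + -4·-0.08 = 0.81

0.810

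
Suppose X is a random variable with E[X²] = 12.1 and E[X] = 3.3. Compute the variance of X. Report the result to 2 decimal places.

V(X) = 12.1 − (3.3)² = 1.21

1.21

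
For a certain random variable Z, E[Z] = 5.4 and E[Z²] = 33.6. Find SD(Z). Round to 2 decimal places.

var(Z) = 33.6 − (5.4)² = 4.44
SD(Z) = √4.44 ≈ 2.11

2.11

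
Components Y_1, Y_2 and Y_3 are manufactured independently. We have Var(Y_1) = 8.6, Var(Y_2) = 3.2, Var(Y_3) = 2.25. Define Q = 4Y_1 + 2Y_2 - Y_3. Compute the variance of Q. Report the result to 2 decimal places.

152.65

By independence, Var(Q) = (4)²Var(Y_1) + (2)²Var(Y_2) + (-1)²Var(Y_3)
= (4)²·8.6 + (2)²·3.2 + (-1)²·2.25 = 152.65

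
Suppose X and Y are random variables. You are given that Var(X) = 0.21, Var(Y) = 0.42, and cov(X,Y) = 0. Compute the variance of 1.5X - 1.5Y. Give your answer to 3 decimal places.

Var(1.5X - 1.5Y) = (1.5)²·Var(X) + (-1.5)²·Var(Y) + 2·(1.5)·(-1.5)·cov(X,Y)
= 2.25·0.21 + 2.25·0.42 + -4.5·0 = 1.4175

1.418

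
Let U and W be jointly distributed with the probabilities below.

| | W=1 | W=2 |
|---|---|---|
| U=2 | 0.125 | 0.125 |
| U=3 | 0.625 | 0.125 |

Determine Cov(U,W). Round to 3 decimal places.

-0.063

E[U] = 2.75,  E[W] = 1.25
E[UW] = 3.375
Cov(U,W) = E[UW] − E[U]E[W] = 3.375 − (2.75)(1.25) = -0.0625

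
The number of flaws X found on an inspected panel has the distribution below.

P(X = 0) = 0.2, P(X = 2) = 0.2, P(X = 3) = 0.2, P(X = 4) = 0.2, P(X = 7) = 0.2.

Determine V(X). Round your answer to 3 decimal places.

E[X] = (0)(0.2) + (2)(0.2) + (3)(0.2) + (4)(0.2) + (7)(0.2) = 3.2
E[X²] = (0)²(0.2) + (2)²(0.2) + (3)²(0.2) + (4)²(0.2) + (7)²(0.2) = 15.6
V(X) = E[X²] − (E[X])² = 15.6 − (3.2)² = 5.36

5.360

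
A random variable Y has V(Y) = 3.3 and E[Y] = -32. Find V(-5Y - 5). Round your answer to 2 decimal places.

82.50

V(-5Y - 5) = (-5)²·V(Y) = 25·3.3 = 82.5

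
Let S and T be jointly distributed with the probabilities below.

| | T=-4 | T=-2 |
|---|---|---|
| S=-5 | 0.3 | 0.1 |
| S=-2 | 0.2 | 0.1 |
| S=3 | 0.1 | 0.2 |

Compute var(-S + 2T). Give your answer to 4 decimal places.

E[S] = -1.7,  E[T] = -3.2,  E[ST] = 6.6
var(S) = 13.9 − (-1.7)² = 11.01;  var(T) = 11.2 − (-3.2)² = 0.96
cov(S,T) = 6.6 − (-1.7)(-3.2) = 1.16
var(-S + 2T) = (-1)²·11.01 + (2)²·0.96 + 2·(-1)·(2)·1.16 = 10.21

10.2100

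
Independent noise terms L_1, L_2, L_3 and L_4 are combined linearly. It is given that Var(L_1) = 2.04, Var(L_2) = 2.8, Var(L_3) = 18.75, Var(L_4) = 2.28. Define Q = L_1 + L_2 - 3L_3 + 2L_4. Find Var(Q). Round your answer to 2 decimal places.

By independence, Var(Q) = (1)²Var(L_1) + (1)²Var(L_2) + (-3)²Var(L_3) + (2)²Var(L_4)
= (1)²·2.04 + (1)²·2.8 + (-3)²·18.75 + (2)²·2.28 = 182.71

182.71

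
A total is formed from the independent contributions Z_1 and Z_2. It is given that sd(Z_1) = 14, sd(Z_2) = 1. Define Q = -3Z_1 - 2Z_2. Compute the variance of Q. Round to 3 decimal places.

1768.000

var(Z_1) = 196, var(Z_2) = 1
By independence, var(Q) = (-3)²var(Z_1) + (-2)²var(Z_2)
= (-3)²·196 + (-2)²·1 = 1768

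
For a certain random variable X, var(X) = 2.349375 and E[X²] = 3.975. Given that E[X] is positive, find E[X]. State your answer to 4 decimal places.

(E[X])² = E[X²] − var(X) = 3.975 − 2.349375 = 1.625625
E[X] = √1.625625 = 1.275

1.2750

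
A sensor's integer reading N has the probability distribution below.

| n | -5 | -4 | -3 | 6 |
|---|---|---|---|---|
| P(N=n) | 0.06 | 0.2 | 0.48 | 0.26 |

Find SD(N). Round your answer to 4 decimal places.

4.1737

E[N] = (-5)(0.06) + (-4)(0.2) + (-3)(0.48) + (6)(0.26) = -0.98
E[N²] = (-5)²(0.06) + (-4)²(0.2) + (-3)²(0.48) + (6)²(0.26) = 18.38
Var(N) = E[N²] − (E[N])² = 18.38 − (-0.98)² = 17.4196
SD(N) = √17.4196 ≈ 4.1737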